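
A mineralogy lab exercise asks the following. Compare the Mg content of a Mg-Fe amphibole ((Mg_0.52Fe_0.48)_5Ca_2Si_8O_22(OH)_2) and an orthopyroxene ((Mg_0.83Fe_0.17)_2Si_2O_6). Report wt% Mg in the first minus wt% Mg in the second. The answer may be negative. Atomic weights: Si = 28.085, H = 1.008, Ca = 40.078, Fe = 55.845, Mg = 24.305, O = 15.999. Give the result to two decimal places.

M((Mg_0.52Fe_0.48)_5Ca_2Si_8O_22(OH)_2) = 888.049 g/mol, so wt% Mg = 63.193/888.049 × 100 = 7.12%.
M((Mg_0.83Fe_0.17)_2Si_2O_6) = 211.498 g/mol, so wt% Mg = 40.346/211.498 × 100 = 19.08%.
7.12 − 19.08 = -11.96 pp.

-11.96 percentage points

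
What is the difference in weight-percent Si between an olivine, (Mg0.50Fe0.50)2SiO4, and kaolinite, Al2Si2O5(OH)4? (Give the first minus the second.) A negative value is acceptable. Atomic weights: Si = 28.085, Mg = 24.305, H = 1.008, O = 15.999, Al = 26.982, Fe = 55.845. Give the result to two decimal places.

-5.45 percentage points

M((Mg0.50Fe0.50)2SiO4) = 172.231 g/mol, so wt% Si = 28.085/172.231 × 100 = 16.31%.
M(Al2Si2O5(OH)4) = 258.157 g/mol, so wt% Si = 56.170/258.157 × 100 = 21.76%.
16.31 − 21.76 = -5.45 pp.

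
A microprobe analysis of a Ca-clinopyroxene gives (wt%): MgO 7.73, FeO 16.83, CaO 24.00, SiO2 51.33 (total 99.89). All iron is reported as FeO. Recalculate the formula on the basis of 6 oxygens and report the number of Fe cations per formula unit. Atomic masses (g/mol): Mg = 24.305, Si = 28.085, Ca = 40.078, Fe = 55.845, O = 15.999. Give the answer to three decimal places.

7.73 wt% MgO ÷ 40.304 g/mol = 0.19179 mol, giving 0.19179 Mg and 0.19179 O.
16.83 wt% FeO ÷ 71.844 g/mol = 0.23426 mol, giving 0.23426 Fe and 0.23426 O.
24.00 wt% CaO ÷ 56.077 g/mol = 0.42798 mol, giving 0.42798 Ca and 0.42798 O.
51.33 wt% SiO2 ÷ 60.083 g/mol = 0.85432 mol, giving 0.85432 Si and 1.70864 O.
Oxygen sums to 2.56267; scaling by 6/2.56267 = 2.34131 puts the formula on 6 O.
Fe: 0.23426 × 2.34131 = 0.548 atoms per formula unit.

0.548 Fe apfu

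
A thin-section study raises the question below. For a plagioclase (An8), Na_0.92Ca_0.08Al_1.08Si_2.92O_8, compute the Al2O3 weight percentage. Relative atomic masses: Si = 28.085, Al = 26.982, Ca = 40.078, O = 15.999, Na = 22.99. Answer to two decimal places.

Molar mass of Na_0.92Ca_0.08Al_1.08Si_2.92O_8 = 0.92*22.99 + 0.08*40.078 + 1.08*26.982 + 2.92*28.085 + 8*15.999 = 263.498 g/mol.
Each formula unit contains 1.08 Al, equivalent to 1.08/2 = 0.5400 mol Al2O3.
M(Al2O3) = 2×26.982 + 3×15.999 = 101.961 g/mol.
Mass of Al2O3 per formula unit = 0.5400 × 101.961 = 55.059 g.
Al2O3 wt% = 55.059 / 263.498 × 100 = 20.90%.

20.90 wt%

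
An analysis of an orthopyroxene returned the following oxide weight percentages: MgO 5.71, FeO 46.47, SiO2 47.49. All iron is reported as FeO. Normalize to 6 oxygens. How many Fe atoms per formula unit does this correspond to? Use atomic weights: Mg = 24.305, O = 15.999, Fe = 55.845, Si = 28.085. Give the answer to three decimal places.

MgO (M=40.304): mol = 0.14167; Mg = 0.14167, O = 0.14167.
FeO (M=71.844): mol = 0.64682; Fe = 0.64682, O = 0.64682.
SiO2 (M=60.083): mol = 0.79041; Si = 0.79041, O = 1.58082.
ΣO = 2.36931; factor = 6/ΣO = 2.53238.
Fe apfu = 0.64682 × 2.53238 = 1.638.

1.638 Fe apfu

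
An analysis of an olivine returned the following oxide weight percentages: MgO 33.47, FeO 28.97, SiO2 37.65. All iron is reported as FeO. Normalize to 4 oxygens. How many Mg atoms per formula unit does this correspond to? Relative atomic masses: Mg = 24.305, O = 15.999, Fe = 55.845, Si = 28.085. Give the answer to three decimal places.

1.336 Mg apfu

MgO (M=40.304): mol = 0.83044; Mg = 0.83044, O = 0.83044.
FeO (M=71.844): mol = 0.40323; Fe = 0.40323, O = 0.40323.
SiO2 (M=60.083): mol = 0.62663; Si = 0.62663, O = 1.25326.
ΣO = 2.48693; factor = 4/ΣO = 1.60841.
Mg apfu = 0.83044 × 1.60841 = 1.336.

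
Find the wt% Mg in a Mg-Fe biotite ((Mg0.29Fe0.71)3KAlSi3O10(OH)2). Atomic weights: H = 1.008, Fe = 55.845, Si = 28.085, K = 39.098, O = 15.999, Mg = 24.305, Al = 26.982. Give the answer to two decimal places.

Formula mass = 0.87×24.305 + 2.13×55.845 + 1×39.098 + 1×26.982 + 3×28.085 + 12×15.999 + 2×1.008 = 484.434 g/mol, of which 21.145 g is Mg.
So Mg makes up 21.145/484.434 = 0.0436 of the mass, i.e. 4.36%.

4.36 wt%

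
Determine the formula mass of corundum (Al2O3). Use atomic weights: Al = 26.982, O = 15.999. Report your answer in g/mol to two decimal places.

101.96 g/mol

The formula mass is the sum 2·26.982 + 3·15.999.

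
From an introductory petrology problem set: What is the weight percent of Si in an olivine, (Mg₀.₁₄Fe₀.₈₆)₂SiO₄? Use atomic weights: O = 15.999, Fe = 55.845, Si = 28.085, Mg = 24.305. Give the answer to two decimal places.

Formula mass = 0.28×24.305 + 1.72×55.845 + 1×28.085 + 4×15.999 = 194.940 g/mol, of which 28.085 g is Si.
So Si makes up 28.085/194.940 = 0.1441 of the mass, i.e. 14.41%.

14.41 wt%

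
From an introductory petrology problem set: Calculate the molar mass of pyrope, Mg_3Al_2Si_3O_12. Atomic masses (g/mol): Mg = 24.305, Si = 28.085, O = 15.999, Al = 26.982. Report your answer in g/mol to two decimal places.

Mg: 3 × 24.305 = 72.9150
Al: 2 × 26.982 = 53.9640
Si: 3 × 28.085 = 84.2550
O: 12 × 15.999 = 191.9880
Summing the contributions gives the formula mass.

403.12 g/mol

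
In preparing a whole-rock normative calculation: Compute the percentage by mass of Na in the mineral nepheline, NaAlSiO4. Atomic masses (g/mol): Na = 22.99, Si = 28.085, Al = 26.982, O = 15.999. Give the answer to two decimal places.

Molar mass of NaAlSiO4: 1·22.99 + 1·26.982 + 1·28.085 + 4·15.999 = 142.053 g/mol.
Mass of Na per formula unit: 1 × 22.99 = 22.990 g.
Weight fraction Na = 22.990 / 142.053 = 0.1618.

16.18 weight percent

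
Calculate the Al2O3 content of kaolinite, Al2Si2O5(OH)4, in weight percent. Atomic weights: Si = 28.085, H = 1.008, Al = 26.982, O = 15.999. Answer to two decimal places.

Molar mass of Al2Si2O5(OH)4 = 2·26.982 + 2·28.085 + 9·15.999 + 4·1.008 = 258.157 g/mol.
Each formula unit contains 2 Al, equivalent to 2/2 = 1.0000 mol Al2O3.
M(Al2O3) = 2×26.982 + 3×15.999 = 101.961 g/mol.
Mass of Al2O3 per formula unit = 1.0000 × 101.961 = 101.961 g.
Al2O3 wt% = 101.961 / 258.157 × 100 = 39.50%.

39.50 wt%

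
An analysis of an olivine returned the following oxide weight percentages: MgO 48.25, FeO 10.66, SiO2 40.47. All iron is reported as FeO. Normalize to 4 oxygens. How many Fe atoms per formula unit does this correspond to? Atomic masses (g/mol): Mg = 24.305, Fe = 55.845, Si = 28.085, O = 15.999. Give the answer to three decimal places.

48.25 wt% MgO ÷ 40.304 g/mol = 1.19715 mol, giving 1.19715 Mg and 1.19715 O.
10.66 wt% FeO ÷ 71.844 g/mol = 0.14838 mol, giving 0.14838 Fe and 0.14838 O.
40.47 wt% SiO2 ÷ 60.083 g/mol = 0.67357 mol, giving 0.67357 Si and 1.34714 O.
Oxygen sums to 2.69267; scaling by 4/2.69267 = 1.48551 puts the formula on 4 O.
Fe: 0.14838 × 1.48551 = 0.220 atoms per formula unit.

0.220 Fe apfu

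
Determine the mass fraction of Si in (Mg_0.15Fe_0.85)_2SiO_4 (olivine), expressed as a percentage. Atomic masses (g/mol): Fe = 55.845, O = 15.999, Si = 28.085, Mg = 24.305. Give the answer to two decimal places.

Molar mass of (Mg_0.15Fe_0.85)_2SiO_4: 0.30×24.305 + 1.70×55.845 + 1×28.085 + 4×15.999 = 194.309 g/mol.
Mass of Si per formula unit: 1 × 28.085 = 28.085 g.
Weight fraction Si = 28.085 / 194.309 = 0.1445.

14.45 weight percent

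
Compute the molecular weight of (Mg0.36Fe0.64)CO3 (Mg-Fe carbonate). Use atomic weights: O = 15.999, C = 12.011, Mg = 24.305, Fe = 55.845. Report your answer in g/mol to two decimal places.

M = 0.36×24.305 + 0.64×55.845 + 1×12.011 + 3×15.999

104.50 g/mol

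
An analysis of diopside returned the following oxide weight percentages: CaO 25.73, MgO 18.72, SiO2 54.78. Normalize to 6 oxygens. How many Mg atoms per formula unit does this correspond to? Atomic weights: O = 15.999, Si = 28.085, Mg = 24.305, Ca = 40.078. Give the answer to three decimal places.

CaO (M=56.077): mol = 0.45883; Ca = 0.45883, O = 0.45883.
MgO (M=40.304): mol = 0.46447; Mg = 0.46447, O = 0.46447.
SiO2 (M=60.083): mol = 0.91174; Si = 0.91174, O = 1.82348.
ΣO = 2.74678; factor = 6/ΣO = 2.18438.
Mg apfu = 0.46447 × 2.18438 = 1.015.

1.015 Mg apfu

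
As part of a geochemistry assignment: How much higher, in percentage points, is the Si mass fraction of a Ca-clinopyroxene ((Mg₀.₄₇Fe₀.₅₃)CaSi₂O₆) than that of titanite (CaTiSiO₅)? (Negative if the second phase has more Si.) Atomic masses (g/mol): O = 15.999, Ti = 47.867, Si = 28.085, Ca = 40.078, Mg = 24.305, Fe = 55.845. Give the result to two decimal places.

9.75 percentage points

Si in (Mg₀.₄₇Fe₀.₅₃)CaSi₂O₆: molar mass 233.263 g/mol; 2×28.085 = 56.170 g → 24.08 wt%.
Si in CaTiSiO₅: molar mass 196.025 g/mol; 1×28.085 = 28.085 g → 14.33 wt%.
Difference = 24.08 − 14.33 = 9.75 percentage points.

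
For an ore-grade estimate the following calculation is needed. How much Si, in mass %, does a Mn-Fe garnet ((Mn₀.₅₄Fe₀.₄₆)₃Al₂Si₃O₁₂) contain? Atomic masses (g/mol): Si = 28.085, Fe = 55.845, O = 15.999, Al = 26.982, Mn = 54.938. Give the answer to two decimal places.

Formula mass = 1.62·54.938 + 1.38·55.845 + 2·26.982 + 3·28.085 + 12·15.999 = 496.273 g/mol, of which 84.255 g is Si.
So Si makes up 84.255/496.273 = 0.1698 of the mass, i.e. 16.98%.

16.98 mass %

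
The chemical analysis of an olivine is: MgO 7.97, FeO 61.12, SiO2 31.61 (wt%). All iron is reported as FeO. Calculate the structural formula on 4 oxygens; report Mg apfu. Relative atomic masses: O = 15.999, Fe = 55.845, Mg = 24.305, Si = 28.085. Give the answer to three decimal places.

0.377 Mg apfu

MgO: 7.97/40.304 = 0.19775 mol → 0.19775 mol Mg, 0.19775 mol O.
FeO: 61.12/71.844 = 0.85073 mol → 0.85073 mol Fe, 0.85073 mol O.
SiO2: 31.61/60.083 = 0.52611 mol → 0.52611 mol Si, 1.05222 mol O.
Total oxygen = 2.10070 mol. Normalization factor = 4/2.10070 = 1.90413.
Mg per 4 O = 0.19775 × 1.90413 = 0.377.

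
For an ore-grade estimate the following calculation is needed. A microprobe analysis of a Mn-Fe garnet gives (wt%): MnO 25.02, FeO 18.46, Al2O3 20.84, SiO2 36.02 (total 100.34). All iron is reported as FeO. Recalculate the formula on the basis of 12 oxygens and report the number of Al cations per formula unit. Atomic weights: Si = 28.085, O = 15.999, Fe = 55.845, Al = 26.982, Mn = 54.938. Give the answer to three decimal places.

2.025 Al apfu

25.02 wt% MnO ÷ 70.937 g/mol = 0.35271 mol, giving 0.35271 Mn and 0.35271 O.
18.46 wt% FeO ÷ 71.844 g/mol = 0.25695 mol, giving 0.25695 Fe and 0.25695 O.
20.84 wt% Al2O3 ÷ 101.961 g/mol = 0.20439 mol, giving 0.40878 Al and 0.61317 O.
36.02 wt% SiO2 ÷ 60.083 g/mol = 0.59950 mol, giving 0.59950 Si and 1.19900 O.
Oxygen sums to 2.42183; scaling by 12/2.42183 = 4.95493 puts the formula on 12 O.
Al: 0.40878 × 4.95493 = 2.025 atoms per formula unit.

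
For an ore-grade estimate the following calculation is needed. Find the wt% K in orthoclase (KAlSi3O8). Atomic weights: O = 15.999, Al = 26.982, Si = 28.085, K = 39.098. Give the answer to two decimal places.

14.05 weight percent

M(KAlSi3O8) = 278.327 g/mol.
K contributes 1 × 39.098 = 39.098 g per mole.
39.098/278.327 = 0.1405 → 14.05%.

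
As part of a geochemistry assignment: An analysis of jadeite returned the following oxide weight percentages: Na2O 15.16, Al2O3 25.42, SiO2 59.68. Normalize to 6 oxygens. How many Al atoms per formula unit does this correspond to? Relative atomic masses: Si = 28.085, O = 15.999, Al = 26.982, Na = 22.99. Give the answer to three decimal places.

Na2O: 15.16/61.979 = 0.24460 mol → 0.48920 mol Na, 0.24460 mol O.
Al2O3: 25.42/101.961 = 0.24931 mol → 0.49862 mol Al, 0.74793 mol O.
SiO2: 59.68/60.083 = 0.99329 mol → 0.99329 mol Si, 1.98658 mol O.
Total oxygen = 2.97911 mol. Normalization factor = 6/2.97911 = 2.01402.
Al per 6 O = 0.49862 × 2.01402 = 1.004.

1.004 Al apfu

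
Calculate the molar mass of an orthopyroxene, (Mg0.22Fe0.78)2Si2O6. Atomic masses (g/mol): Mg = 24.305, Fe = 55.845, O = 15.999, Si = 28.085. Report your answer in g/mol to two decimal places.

Mg: 0.44 × 24.305 = 10.6942
Fe: 1.56 × 55.845 = 87.1182
Si: 2 × 28.085 = 56.1700
O: 6 × 15.999 = 95.9940
Summing the contributions gives the formula mass.

249.98 g/mol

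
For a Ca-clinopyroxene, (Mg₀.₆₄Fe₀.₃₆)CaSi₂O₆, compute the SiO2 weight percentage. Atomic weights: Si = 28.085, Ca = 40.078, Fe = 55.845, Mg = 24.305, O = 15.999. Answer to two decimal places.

M((Mg₀.₆₄Fe₀.₃₆)CaSi₂O₆) = 227.901 g/mol; M(SiO2) = 60.083 g/mol.
Moles SiO2 per formula unit = 2 Si ÷ 1 = 2.0000.
SiO2 fraction = (2.0000 × 60.083) / 227.901 = 120.166/227.901 = 0.5273.

52.73 wt%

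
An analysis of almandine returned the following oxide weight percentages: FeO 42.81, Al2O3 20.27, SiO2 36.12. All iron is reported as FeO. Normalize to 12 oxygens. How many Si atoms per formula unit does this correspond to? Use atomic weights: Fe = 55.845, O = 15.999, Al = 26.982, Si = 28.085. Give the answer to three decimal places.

3.013 Si apfu

FeO (M=71.844): mol = 0.59587; Fe = 0.59587, O = 0.59587.
Al2O3 (M=101.961): mol = 0.19880; Al = 0.39760, O = 0.59640.
SiO2 (M=60.083): mol = 0.60117; Si = 0.60117, O = 1.20234.
ΣO = 2.39461; factor = 12/ΣO = 5.01125.
Si apfu = 0.60117 × 5.01125 = 3.013.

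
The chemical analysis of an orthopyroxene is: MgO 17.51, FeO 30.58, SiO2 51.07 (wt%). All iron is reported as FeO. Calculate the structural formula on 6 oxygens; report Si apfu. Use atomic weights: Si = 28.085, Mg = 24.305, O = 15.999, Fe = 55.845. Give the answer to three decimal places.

17.51 wt% MgO ÷ 40.304 g/mol = 0.43445 mol, giving 0.43445 Mg and 0.43445 O.
30.58 wt% FeO ÷ 71.844 g/mol = 0.42564 mol, giving 0.42564 Fe and 0.42564 O.
51.07 wt% SiO2 ÷ 60.083 g/mol = 0.84999 mol, giving 0.84999 Si and 1.69998 O.
Oxygen sums to 2.56007; scaling by 6/2.56007 = 2.34369 puts the formula on 6 O.
Si: 0.84999 × 2.34369 = 1.992 atoms per formula unit.

1.992 Si apfu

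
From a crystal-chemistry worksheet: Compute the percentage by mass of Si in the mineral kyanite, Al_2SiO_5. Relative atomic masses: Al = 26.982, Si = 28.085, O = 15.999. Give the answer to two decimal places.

17.33 weight percent

Formula mass = 2·26.982 + 1·28.085 + 5·15.999 = 162.044 g/mol, of which 28.085 g is Si.
So Si makes up 28.085/162.044 = 0.1733 of the mass, i.e. 17.33%.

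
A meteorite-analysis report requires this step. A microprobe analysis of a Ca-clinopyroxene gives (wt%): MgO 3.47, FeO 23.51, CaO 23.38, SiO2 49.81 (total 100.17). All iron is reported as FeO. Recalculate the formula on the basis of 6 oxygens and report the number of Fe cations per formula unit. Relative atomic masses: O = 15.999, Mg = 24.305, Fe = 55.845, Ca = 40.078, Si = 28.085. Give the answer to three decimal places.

0.789 Fe apfu

MgO (M=40.304): mol = 0.08610; Mg = 0.08610, O = 0.08610.
FeO (M=71.844): mol = 0.32724; Fe = 0.32724, O = 0.32724.
CaO (M=56.077): mol = 0.41693; Ca = 0.41693, O = 0.41693.
SiO2 (M=60.083): mol = 0.82902; Si = 0.82902, O = 1.65804.
ΣO = 2.48831; factor = 6/ΣO = 2.41128.
Fe apfu = 0.32724 × 2.41128 = 0.789.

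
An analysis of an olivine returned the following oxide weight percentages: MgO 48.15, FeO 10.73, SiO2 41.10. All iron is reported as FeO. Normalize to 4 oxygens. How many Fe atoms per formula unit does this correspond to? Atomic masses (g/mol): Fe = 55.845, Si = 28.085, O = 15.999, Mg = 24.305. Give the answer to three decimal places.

0.220 Fe apfu

48.15 wt% MgO ÷ 40.304 g/mol = 1.19467 mol, giving 1.19467 Mg and 1.19467 O.
10.73 wt% FeO ÷ 71.844 g/mol = 0.14935 mol, giving 0.14935 Fe and 0.14935 O.
41.10 wt% SiO2 ÷ 60.083 g/mol = 0.68405 mol, giving 0.68405 Si and 1.36810 O.
Oxygen sums to 2.71212; scaling by 4/2.71212 = 1.47486 puts the formula on 4 O.
Fe: 0.14935 × 1.47486 = 0.220 atoms per formula unit.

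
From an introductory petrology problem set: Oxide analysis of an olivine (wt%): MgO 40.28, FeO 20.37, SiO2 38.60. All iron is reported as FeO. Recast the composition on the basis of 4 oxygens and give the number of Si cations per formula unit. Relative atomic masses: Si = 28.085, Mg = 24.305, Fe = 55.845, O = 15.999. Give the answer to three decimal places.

1.001 Si apfu

MgO (M=40.304): mol = 0.99940; Mg = 0.99940, O = 0.99940.
FeO (M=71.844): mol = 0.28353; Fe = 0.28353, O = 0.28353.
SiO2 (M=60.083): mol = 0.64244; Si = 0.64244, O = 1.28488.
ΣO = 2.56781; factor = 4/ΣO = 1.55775.
Si apfu = 0.64244 × 1.55775 = 1.001.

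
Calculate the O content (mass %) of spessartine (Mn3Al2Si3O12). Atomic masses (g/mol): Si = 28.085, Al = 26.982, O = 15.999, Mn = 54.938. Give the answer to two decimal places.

Formula mass = 3·54.938 + 2·26.982 + 3·28.085 + 12·15.999 = 495.021 g/mol, of which 191.988 g is O.
So O makes up 191.988/495.021 = 0.3878 of the mass, i.e. 38.78%.

38.78 mass %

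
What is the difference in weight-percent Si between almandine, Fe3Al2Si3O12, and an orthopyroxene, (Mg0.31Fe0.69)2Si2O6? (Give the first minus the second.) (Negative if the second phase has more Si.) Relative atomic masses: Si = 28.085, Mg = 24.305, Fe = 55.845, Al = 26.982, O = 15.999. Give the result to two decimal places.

-6.06 percentage points

M(Fe3Al2Si3O12) = 497.742 g/mol, so wt% Si = 84.255/497.742 × 100 = 16.93%.
M((Mg0.31Fe0.69)2Si2O6) = 244.299 g/mol, so wt% Si = 56.170/244.299 × 100 = 22.99%.
16.93 − 22.99 = -6.06 pp.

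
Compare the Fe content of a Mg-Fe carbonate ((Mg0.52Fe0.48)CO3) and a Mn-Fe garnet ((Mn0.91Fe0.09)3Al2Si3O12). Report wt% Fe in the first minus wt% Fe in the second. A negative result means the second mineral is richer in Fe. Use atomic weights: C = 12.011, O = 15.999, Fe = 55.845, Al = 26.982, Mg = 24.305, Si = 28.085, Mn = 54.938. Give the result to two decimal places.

23.91 percentage points

First mineral: 26.806 g Fe in 99.452 g formula = 26.95 wt% Fe.
Second mineral: 15.078 g Fe in 495.266 g formula = 3.04 wt% Fe.
26.95% − 3.04% gives a difference of 23.91 percentage points.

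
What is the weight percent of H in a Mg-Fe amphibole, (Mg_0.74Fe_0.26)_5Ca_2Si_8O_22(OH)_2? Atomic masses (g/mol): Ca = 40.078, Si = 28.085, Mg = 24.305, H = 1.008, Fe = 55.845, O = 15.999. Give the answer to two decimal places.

0.24 weight percent

Formula mass = 3.70·24.305 + 1.30·55.845 + 2·40.078 + 8·28.085 + 24·15.999 + 2·1.008 = 853.355 g/mol, of which 2.016 g is H.
So H makes up 2.016/853.355 = 0.0024 of the mass, i.e. 0.24%.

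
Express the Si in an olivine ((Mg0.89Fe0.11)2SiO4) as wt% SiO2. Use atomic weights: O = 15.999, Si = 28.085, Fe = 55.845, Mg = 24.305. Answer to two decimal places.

40.70 wt%

Formula mass = 147.630 g/mol.
1 Si → 1.0000 mol SiO2 per formula unit; M(SiO2) = 60.083, so SiO2 mass = 60.083 g.
60.083/147.630 × 100 = 40.70 wt%.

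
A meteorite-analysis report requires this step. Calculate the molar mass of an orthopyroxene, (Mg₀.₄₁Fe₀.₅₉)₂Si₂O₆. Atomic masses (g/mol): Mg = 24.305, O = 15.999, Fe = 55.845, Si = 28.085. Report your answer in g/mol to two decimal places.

The formula mass is the sum 0.82×24.305 + 1.18×55.845 + 2×28.085 + 6×15.999.

237.99 g/mol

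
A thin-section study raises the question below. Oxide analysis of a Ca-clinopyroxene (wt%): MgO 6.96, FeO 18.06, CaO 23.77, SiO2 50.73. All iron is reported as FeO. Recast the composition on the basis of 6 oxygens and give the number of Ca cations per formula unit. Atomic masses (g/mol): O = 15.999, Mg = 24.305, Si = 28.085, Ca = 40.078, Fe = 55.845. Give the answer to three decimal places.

6.96 wt% MgO ÷ 40.304 g/mol = 0.17269 mol, giving 0.17269 Mg and 0.17269 O.
18.06 wt% FeO ÷ 71.844 g/mol = 0.25138 mol, giving 0.25138 Fe and 0.25138 O.
23.77 wt% CaO ÷ 56.077 g/mol = 0.42388 mol, giving 0.42388 Ca and 0.42388 O.
50.73 wt% SiO2 ÷ 60.083 g/mol = 0.84433 mol, giving 0.84433 Si and 1.68866 O.
Oxygen sums to 2.53661; scaling by 6/2.53661 = 2.36536 puts the formula on 6 O.
Ca: 0.42388 × 2.36536 = 1.003 atoms per formula unit.

1.003 Ca apfu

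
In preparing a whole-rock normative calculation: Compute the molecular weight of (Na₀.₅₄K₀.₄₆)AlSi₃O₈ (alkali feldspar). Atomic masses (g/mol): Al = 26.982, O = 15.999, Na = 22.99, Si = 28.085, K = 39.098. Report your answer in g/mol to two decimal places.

269.63 g/mol

M = 0.54×22.99 + 0.46×39.098 + 1×26.982 + 3×28.085 + 8×15.999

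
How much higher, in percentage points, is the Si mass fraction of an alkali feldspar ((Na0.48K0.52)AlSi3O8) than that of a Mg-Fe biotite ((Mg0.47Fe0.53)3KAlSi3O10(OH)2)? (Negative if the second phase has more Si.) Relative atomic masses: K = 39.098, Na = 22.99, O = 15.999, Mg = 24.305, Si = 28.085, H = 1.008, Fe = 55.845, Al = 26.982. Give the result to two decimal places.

13.11 percentage points

First mineral: 84.255 g Si in 270.595 g formula = 31.14 wt% Si.
Second mineral: 84.255 g Si in 467.403 g formula = 18.03 wt% Si.
31.14% − 18.03% gives a difference of 13.11 percentage points.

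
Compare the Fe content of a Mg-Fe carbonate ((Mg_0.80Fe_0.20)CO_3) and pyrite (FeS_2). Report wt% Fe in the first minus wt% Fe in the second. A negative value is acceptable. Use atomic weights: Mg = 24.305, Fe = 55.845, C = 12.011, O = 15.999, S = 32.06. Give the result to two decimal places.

-34.23 percentage points

Fe in (Mg_0.80Fe_0.20)CO_3: molar mass 90.621 g/mol; 0.20×55.845 = 11.169 g → 12.32 wt%.
Fe in FeS_2: molar mass 119.965 g/mol; 1×55.845 = 55.845 g → 46.55 wt%.
Difference = 12.32 − 46.55 = -34.23 percentage points.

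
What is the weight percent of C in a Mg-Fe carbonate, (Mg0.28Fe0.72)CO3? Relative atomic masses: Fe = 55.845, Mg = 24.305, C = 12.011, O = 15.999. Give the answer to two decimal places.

11.22 weight percent

Molar mass of (Mg0.28Fe0.72)CO3: 0.28·24.305 + 0.72·55.845 + 1·12.011 + 3·15.999 = 107.022 g/mol.
Mass of C per formula unit: 1 × 12.011 = 12.011 g.
Weight fraction C = 12.011 / 107.022 = 0.1122.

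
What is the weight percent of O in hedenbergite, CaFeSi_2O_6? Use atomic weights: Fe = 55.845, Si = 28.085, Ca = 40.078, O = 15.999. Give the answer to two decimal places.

38.69 wt%

Molar mass of CaFeSi_2O_6: 1×40.078 + 1×55.845 + 2×28.085 + 6×15.999 = 248.087 g/mol.
Mass of O per formula unit: 6 × 15.999 = 95.994 g.
Weight fraction O = 95.994 / 248.087 = 0.3869.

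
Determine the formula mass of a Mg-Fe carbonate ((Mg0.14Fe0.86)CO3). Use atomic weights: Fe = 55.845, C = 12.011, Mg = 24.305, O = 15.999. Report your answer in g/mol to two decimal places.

Mg: 0.14 × 24.305 = 3.4027
Fe: 0.86 × 55.845 = 48.0267
C: 1 × 12.011 = 12.0110
O: 3 × 15.999 = 47.9970
Summing the contributions gives the formula mass.

111.44 g/mol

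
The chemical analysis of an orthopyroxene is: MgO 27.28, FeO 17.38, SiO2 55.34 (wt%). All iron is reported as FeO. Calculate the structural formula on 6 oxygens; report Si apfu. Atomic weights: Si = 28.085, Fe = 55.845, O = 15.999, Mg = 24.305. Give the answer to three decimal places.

2.002 Si apfu

MgO: 27.28/40.304 = 0.67686 mol → 0.67686 mol Mg, 0.67686 mol O.
FeO: 17.38/71.844 = 0.24191 mol → 0.24191 mol Fe, 0.24191 mol O.
SiO2: 55.34/60.083 = 0.92106 mol → 0.92106 mol Si, 1.84212 mol O.
Total oxygen = 2.76089 mol. Normalization factor = 6/2.76089 = 2.17321.
Si per 6 O = 0.92106 × 2.17321 = 2.002.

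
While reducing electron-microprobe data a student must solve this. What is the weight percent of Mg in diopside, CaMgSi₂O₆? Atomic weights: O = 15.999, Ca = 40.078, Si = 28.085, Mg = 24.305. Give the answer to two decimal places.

11.22 mass %

Formula mass = 1·40.078 + 1·24.305 + 2·28.085 + 6·15.999 = 216.547 g/mol, of which 24.305 g is Mg.
So Mg makes up 24.305/216.547 = 0.1122 of the mass, i.e. 11.22%.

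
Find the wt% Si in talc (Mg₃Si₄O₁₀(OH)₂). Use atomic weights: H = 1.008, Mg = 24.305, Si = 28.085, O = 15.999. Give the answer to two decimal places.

Molar mass of Mg₃Si₄O₁₀(OH)₂: 3×24.305 + 4×28.085 + 12×15.999 + 2×1.008 = 379.259 g/mol.
Mass of Si per formula unit: 4 × 28.085 = 112.340 g.
Weight fraction Si = 112.340 / 379.259 = 0.2962.

29.62 weight percent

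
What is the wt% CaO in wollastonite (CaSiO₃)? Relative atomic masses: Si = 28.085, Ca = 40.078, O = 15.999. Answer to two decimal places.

48.28 wt%

Molar mass of CaSiO₃ = 1×40.078 + 1×28.085 + 3×15.999 = 116.160 g/mol.
Each formula unit contains 1 Ca, equivalent to 1/1 = 1.0000 mol CaO.
M(CaO) = 1×40.078 + 1×15.999 = 56.077 g/mol.
Mass of CaO per formula unit = 1.0000 × 56.077 = 56.077 g.
CaO wt% = 56.077 / 116.160 × 100 = 48.28%.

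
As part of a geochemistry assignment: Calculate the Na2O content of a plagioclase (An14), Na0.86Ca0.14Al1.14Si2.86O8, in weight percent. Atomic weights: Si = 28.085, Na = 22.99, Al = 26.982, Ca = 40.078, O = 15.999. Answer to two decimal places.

10.08 wt%

Formula mass = 264.457 g/mol.
0.86 Na → 0.4300 mol Na2O per formula unit; M(Na2O) = 61.979, so Na2O mass = 26.651 g.
26.651/264.457 × 100 = 10.08 wt%.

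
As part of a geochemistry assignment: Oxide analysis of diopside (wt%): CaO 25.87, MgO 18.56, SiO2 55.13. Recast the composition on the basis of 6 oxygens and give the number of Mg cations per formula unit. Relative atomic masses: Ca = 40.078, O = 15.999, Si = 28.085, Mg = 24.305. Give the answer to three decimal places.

CaO (M=56.077): mol = 0.46133; Ca = 0.46133, O = 0.46133.
MgO (M=40.304): mol = 0.46050; Mg = 0.46050, O = 0.46050.
SiO2 (M=60.083): mol = 0.91756; Si = 0.91756, O = 1.83512.
ΣO = 2.75695; factor = 6/ΣO = 2.17632.
Mg apfu = 0.46050 × 2.17632 = 1.002.

1.002 Mg apfu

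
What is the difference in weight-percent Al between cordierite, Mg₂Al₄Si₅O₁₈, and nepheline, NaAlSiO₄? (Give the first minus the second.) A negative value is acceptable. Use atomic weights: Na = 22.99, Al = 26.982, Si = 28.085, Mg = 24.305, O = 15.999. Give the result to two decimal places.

-0.54 percentage points

M(Mg₂Al₄Si₅O₁₈) = 584.945 g/mol, so wt% Al = 107.928/584.945 × 100 = 18.45%.
M(NaAlSiO₄) = 142.053 g/mol, so wt% Al = 26.982/142.053 × 100 = 18.99%.
18.45 − 18.99 = -0.54 pp.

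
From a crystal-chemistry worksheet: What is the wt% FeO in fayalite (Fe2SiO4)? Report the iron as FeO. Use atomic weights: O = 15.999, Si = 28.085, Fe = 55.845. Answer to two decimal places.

M(Fe2SiO4) = 203.771 g/mol; M(FeO) = 71.844 g/mol.
Moles FeO per formula unit = 2 Fe ÷ 1 = 2.0000.
FeO fraction = (2.0000 × 71.844) / 203.771 = 143.688/203.771 = 0.7051.

70.51 wt%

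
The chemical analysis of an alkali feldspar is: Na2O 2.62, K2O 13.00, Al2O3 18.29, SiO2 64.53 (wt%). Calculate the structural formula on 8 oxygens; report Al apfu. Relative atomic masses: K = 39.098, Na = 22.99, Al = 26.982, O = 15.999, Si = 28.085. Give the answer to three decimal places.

2.62 wt% Na2O ÷ 61.979 g/mol = 0.04227 mol, giving 0.08454 Na and 0.04227 O.
13.00 wt% K2O ÷ 94.195 g/mol = 0.13801 mol, giving 0.27602 K and 0.13801 O.
18.29 wt% Al2O3 ÷ 101.961 g/mol = 0.17938 mol, giving 0.35876 Al and 0.53814 O.
64.53 wt% SiO2 ÷ 60.083 g/mol = 1.07401 mol, giving 1.07401 Si and 2.14802 O.
Oxygen sums to 2.86644; scaling by 8/2.86644 = 2.79092 puts the formula on 8 O.
Al: 0.35876 × 2.79092 = 1.001 atoms per formula unit.

1.001 Al apfu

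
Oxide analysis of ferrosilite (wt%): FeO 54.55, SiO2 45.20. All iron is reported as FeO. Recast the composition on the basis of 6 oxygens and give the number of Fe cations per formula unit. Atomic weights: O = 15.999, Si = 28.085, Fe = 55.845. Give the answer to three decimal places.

2.012 Fe apfu

FeO: 54.55/71.844 = 0.75928 mol → 0.75928 mol Fe, 0.75928 mol O.
SiO2: 45.20/60.083 = 0.75229 mol → 0.75229 mol Si, 1.50458 mol O.
Total oxygen = 2.26386 mol. Normalization factor = 6/2.26386 = 2.65034.
Fe per 6 O = 0.75928 × 2.65034 = 2.012.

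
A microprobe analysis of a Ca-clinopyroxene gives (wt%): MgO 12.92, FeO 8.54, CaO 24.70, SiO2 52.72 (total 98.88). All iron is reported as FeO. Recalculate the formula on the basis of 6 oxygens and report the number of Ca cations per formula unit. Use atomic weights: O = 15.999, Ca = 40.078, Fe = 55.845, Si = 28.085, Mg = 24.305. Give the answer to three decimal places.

12.92 wt% MgO ÷ 40.304 g/mol = 0.32056 mol, giving 0.32056 Mg and 0.32056 O.
8.54 wt% FeO ÷ 71.844 g/mol = 0.11887 mol, giving 0.11887 Fe and 0.11887 O.
24.70 wt% CaO ÷ 56.077 g/mol = 0.44047 mol, giving 0.44047 Ca and 0.44047 O.
52.72 wt% SiO2 ÷ 60.083 g/mol = 0.87745 mol, giving 0.87745 Si and 1.75490 O.
Oxygen sums to 2.63480; scaling by 6/2.63480 = 2.27721 puts the formula on 6 O.
Ca: 0.44047 × 2.27721 = 1.003 atoms per formula unit.

1.003 Ca apfu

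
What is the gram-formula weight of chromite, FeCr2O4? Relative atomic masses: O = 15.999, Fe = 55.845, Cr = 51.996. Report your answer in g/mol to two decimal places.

Fe: 1 × 55.845 = 55.8450
Cr: 2 × 51.996 = 103.9920
O: 4 × 15.999 = 63.9960
Summing the contributions gives the formula mass.

223.83 g/mol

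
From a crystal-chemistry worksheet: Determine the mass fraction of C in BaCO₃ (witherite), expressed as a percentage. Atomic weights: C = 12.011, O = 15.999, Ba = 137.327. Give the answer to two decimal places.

Formula mass = 1·137.327 + 1·12.011 + 3·15.999 = 197.335 g/mol, of which 12.011 g is C.
So C makes up 12.011/197.335 = 0.0609 of the mass, i.e. 6.09%.

6.09 wt%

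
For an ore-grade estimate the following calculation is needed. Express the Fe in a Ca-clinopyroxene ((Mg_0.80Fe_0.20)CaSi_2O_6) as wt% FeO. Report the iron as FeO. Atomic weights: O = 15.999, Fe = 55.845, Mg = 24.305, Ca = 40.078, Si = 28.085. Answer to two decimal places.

6.45 wt%

Molar mass of (Mg_0.80Fe_0.20)CaSi_2O_6 = 0.80·24.305 + 0.20·55.845 + 1·40.078 + 2·28.085 + 6·15.999 = 222.855 g/mol.
Each formula unit contains 0.20 Fe, equivalent to 0.20/1 = 0.2000 mol FeO.
M(FeO) = 1×55.845 + 1×15.999 = 71.844 g/mol.
Mass of FeO per formula unit = 0.2000 × 71.844 = 14.369 g.
FeO wt% = 14.369 / 222.855 × 100 = 6.45%.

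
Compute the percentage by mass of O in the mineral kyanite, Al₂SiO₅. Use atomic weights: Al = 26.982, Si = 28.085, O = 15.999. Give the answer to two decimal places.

Formula mass = 2·26.982 + 1·28.085 + 5·15.999 = 162.044 g/mol, of which 79.995 g is O.
So O makes up 79.995/162.044 = 0.4937 of the mass, i.e. 49.37%.

49.37 mass %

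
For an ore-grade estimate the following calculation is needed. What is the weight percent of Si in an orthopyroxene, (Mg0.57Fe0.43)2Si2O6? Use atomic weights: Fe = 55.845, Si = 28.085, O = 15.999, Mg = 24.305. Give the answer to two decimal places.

24.65 mass %

Formula mass = 1.14×24.305 + 0.86×55.845 + 2×28.085 + 6×15.999 = 227.898 g/mol, of which 56.170 g is Si.
So Si makes up 56.170/227.898 = 0.2465 of the mass, i.e. 24.65%.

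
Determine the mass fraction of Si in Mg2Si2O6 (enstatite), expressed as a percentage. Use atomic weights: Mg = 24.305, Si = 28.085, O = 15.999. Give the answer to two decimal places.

M(Mg2Si2O6) = 200.774 g/mol.
Si contributes 2 × 28.085 = 56.170 g per mole.
56.170/200.774 = 0.2798 → 27.98%.

27.98 mass %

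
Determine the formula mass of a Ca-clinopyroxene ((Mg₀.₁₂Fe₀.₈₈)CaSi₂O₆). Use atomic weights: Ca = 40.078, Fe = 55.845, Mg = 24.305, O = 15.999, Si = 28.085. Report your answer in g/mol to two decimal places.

244.30 g/mol

The formula mass is the sum 0.12*24.305 + 0.88*55.845 + 1*40.078 + 2*28.085 + 6*15.999.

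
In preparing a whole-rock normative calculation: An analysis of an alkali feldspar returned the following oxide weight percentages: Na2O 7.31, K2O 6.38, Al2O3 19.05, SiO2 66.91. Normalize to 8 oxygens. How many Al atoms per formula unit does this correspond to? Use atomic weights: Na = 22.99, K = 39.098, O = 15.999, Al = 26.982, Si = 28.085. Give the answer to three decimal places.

1.005 Al apfu

7.31 wt% Na2O ÷ 61.979 g/mol = 0.11794 mol, giving 0.23588 Na and 0.11794 O.
6.38 wt% K2O ÷ 94.195 g/mol = 0.06773 mol, giving 0.13546 K and 0.06773 O.
19.05 wt% Al2O3 ÷ 101.961 g/mol = 0.18684 mol, giving 0.37368 Al and 0.56052 O.
66.91 wt% SiO2 ÷ 60.083 g/mol = 1.11363 mol, giving 1.11363 Si and 2.22726 O.
Oxygen sums to 2.97345; scaling by 8/2.97345 = 2.69048 puts the formula on 8 O.
Al: 0.37368 × 2.69048 = 1.005 atoms per formula unit.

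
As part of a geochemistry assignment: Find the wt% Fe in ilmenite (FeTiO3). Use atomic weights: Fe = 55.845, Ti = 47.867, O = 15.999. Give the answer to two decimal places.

Molar mass of FeTiO3: 1·55.845 + 1·47.867 + 3·15.999 = 151.709 g/mol.
Mass of Fe per formula unit: 1 × 55.845 = 55.845 g.
Weight fraction Fe = 55.845 / 151.709 = 0.3681.

36.81 weight percent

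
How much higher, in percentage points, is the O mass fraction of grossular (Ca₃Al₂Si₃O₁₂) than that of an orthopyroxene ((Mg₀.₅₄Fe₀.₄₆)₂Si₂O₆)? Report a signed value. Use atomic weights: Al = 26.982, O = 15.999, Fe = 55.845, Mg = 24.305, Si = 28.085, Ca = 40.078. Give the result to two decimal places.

0.85 percentage points

O in Ca₃Al₂Si₃O₁₂: molar mass 450.441 g/mol; 12×15.999 = 191.988 g → 42.62 wt%.
O in (Mg₀.₅₄Fe₀.₄₆)₂Si₂O₆: molar mass 229.791 g/mol; 6×15.999 = 95.994 g → 41.77 wt%.
Difference = 42.62 − 41.77 = 0.85 percentage points.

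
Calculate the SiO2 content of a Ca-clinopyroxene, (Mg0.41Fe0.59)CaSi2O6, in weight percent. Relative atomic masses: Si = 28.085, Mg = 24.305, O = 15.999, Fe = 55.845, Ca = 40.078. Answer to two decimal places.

Formula mass = 235.156 g/mol.
2 Si → 2.0000 mol SiO2 per formula unit; M(SiO2) = 60.083, so SiO2 mass = 120.166 g.
120.166/235.156 × 100 = 51.10 wt%.

51.10 wt%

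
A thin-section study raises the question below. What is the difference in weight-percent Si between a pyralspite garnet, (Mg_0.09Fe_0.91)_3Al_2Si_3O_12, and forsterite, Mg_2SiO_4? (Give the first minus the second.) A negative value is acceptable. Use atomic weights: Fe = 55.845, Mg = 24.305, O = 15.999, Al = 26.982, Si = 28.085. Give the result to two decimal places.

-2.74 percentage points

First mineral: 84.255 g Si in 489.226 g formula = 17.22 wt% Si.
Second mineral: 28.085 g Si in 140.691 g formula = 19.96 wt% Si.
17.22% − 19.96% gives a difference of -2.74 percentage points.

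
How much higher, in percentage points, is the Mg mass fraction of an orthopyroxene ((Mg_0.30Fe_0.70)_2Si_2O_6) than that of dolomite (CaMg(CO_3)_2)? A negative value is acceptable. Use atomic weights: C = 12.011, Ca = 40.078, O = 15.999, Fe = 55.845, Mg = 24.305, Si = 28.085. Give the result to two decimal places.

Mg in (Mg_0.30Fe_0.70)_2Si_2O_6: molar mass 244.930 g/mol; 0.60×24.305 = 14.583 g → 5.95 wt%.
Mg in CaMg(CO_3)_2: molar mass 184.399 g/mol; 1×24.305 = 24.305 g → 13.18 wt%.
Difference = 5.95 − 13.18 = -7.23 percentage points.

-7.23 percentage points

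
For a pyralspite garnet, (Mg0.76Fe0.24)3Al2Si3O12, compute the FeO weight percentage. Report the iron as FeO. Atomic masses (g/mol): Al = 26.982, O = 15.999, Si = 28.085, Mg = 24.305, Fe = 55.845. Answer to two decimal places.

Formula mass = 425.831 g/mol.
0.72 Fe → 0.7200 mol FeO per formula unit; M(FeO) = 71.844, so FeO mass = 51.728 g.
51.728/425.831 × 100 = 12.15 wt%.

12.15 wt%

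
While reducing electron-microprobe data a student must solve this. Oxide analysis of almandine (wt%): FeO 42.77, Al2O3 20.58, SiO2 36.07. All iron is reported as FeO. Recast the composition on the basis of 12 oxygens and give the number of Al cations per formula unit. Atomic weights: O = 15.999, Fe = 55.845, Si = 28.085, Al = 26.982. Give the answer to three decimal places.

2.017 Al apfu

FeO (M=71.844): mol = 0.59532; Fe = 0.59532, O = 0.59532.
Al2O3 (M=101.961): mol = 0.20184; Al = 0.40368, O = 0.60552.
SiO2 (M=60.083): mol = 0.60034; Si = 0.60034, O = 1.20068.
ΣO = 2.40152; factor = 12/ΣO = 4.99684.
Al apfu = 0.40368 × 4.99684 = 2.017.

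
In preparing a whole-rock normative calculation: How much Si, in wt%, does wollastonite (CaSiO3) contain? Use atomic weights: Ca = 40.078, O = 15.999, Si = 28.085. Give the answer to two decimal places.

M(CaSiO3) = 116.160 g/mol.
Si contributes 1 × 28.085 = 28.085 g per mole.
28.085/116.160 = 0.2418 → 24.18%.

24.18 wt%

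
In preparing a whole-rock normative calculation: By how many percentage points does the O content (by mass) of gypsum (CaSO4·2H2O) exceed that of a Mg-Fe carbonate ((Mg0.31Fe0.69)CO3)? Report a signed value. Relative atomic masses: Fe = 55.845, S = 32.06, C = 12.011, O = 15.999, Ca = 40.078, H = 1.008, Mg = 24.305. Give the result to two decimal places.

10.51 percentage points

First mineral: 95.994 g O in 172.164 g formula = 55.76 wt% O.
Second mineral: 47.997 g O in 106.076 g formula = 45.25 wt% O.
55.76% − 45.25% gives a difference of 10.51 percentage points.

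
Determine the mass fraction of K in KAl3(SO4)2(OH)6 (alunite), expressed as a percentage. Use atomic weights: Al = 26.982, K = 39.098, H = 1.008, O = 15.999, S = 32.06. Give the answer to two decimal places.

9.44 weight percent

Formula mass = 1×39.098 + 3×26.982 + 2×32.06 + 14×15.999 + 6×1.008 = 414.198 g/mol, of which 39.098 g is K.
So K makes up 39.098/414.198 = 0.0944 of the mass, i.e. 9.44%.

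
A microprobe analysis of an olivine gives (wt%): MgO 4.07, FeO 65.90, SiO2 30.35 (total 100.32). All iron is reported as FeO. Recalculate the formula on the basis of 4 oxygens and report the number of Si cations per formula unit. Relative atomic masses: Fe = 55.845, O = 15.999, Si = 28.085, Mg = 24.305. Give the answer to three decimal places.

MgO: 4.07/40.304 = 0.10098 mol → 0.10098 mol Mg, 0.10098 mol O.
FeO: 65.90/71.844 = 0.91727 mol → 0.91727 mol Fe, 0.91727 mol O.
SiO2: 30.35/60.083 = 0.50513 mol → 0.50513 mol Si, 1.01026 mol O.
Total oxygen = 2.02851 mol. Normalization factor = 4/2.02851 = 1.97189.
Si per 4 O = 0.50513 × 1.97189 = 0.996.

0.996 Si apfu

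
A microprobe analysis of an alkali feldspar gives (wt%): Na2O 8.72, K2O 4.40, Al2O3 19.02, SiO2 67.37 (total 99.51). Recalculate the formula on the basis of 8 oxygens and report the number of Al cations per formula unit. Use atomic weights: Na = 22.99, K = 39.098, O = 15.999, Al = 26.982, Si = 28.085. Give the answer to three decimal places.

Na2O: 8.72/61.979 = 0.14069 mol → 0.28138 mol Na, 0.14069 mol O.
K2O: 4.40/94.195 = 0.04671 mol → 0.09342 mol K, 0.04671 mol O.
Al2O3: 19.02/101.961 = 0.18654 mol → 0.37308 mol Al, 0.55962 mol O.
SiO2: 67.37/60.083 = 1.12128 mol → 1.12128 mol Si, 2.24256 mol O.
Total oxygen = 2.98958 mol. Normalization factor = 8/2.98958 = 2.67596.
Al per 8 O = 0.37308 × 2.67596 = 0.998.

0.998 Al apfu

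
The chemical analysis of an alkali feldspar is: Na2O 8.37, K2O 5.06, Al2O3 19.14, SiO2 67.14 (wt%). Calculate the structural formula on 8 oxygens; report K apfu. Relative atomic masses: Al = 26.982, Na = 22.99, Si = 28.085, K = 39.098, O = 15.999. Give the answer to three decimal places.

8.37 wt% Na2O ÷ 61.979 g/mol = 0.13505 mol, giving 0.27010 Na and 0.13505 O.
5.06 wt% K2O ÷ 94.195 g/mol = 0.05372 mol, giving 0.10744 K and 0.05372 O.
19.14 wt% Al2O3 ÷ 101.961 g/mol = 0.18772 mol, giving 0.37544 Al and 0.56316 O.
67.14 wt% SiO2 ÷ 60.083 g/mol = 1.11745 mol, giving 1.11745 Si and 2.23490 O.
Oxygen sums to 2.98683; scaling by 8/2.98683 = 2.67842 puts the formula on 8 O.
K: 0.10744 × 2.67842 = 0.288 atoms per formula unit.

0.288 K apfu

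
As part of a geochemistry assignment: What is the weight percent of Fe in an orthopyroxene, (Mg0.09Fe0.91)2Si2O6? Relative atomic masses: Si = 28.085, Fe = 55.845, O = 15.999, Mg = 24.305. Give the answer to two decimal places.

M((Mg0.09Fe0.91)2Si2O6) = 258.177 g/mol.
Fe contributes 1.82 × 55.845 = 101.638 g per mole.
101.638/258.177 = 0.3937 → 39.37%.

39.37 wt%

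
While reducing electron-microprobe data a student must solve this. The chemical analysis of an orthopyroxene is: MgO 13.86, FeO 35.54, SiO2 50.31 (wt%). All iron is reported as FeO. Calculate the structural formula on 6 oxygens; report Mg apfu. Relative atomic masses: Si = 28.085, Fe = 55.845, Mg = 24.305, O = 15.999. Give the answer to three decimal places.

MgO (M=40.304): mol = 0.34389; Mg = 0.34389, O = 0.34389.
FeO (M=71.844): mol = 0.49468; Fe = 0.49468, O = 0.49468.
SiO2 (M=60.083): mol = 0.83734; Si = 0.83734, O = 1.67468.
ΣO = 2.51325; factor = 6/ΣO = 2.38735.
Mg apfu = 0.34389 × 2.38735 = 0.821.

0.821 Mg apfu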